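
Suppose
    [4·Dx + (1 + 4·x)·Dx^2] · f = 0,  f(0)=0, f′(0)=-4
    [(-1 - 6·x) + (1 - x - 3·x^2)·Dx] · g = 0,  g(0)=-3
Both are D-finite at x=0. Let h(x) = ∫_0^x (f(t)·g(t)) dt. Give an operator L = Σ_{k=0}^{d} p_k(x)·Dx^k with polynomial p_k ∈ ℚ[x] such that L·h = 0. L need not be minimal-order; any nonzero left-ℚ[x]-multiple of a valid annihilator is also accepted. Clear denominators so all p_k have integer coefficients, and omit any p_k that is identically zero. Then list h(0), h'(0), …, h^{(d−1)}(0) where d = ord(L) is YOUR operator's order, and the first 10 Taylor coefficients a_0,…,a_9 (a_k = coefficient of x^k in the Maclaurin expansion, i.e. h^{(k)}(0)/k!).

L = (10 + 48·x)·Dx + (-2 + 24·x + 60·x^2)·Dx^2 + (-1 - 3·x + 7·x^2 + 12·x^3)·Dx^3  (order 3).
h: a_k = 0, 0, 6, -4, 22, -28, 1846/15, -8648/35, 65689/70, -779012/315, …
ICs: h(0) = 0, h′(0) = 0, h′′(0) = 12.

f: a_k = 0, -4, 8, -64/3, 64, -1024/5, 2048/3, -16384/7, 8192, -262144/9, …
g: a_k = -3, -3, -12, -21, -57, -120, -291, -651, -1524, -3477, …
L₀ := L_f ⊗_s L_g (sym. prod.), ord ≤ 2.
∫: right-multiply L₀ by Dx.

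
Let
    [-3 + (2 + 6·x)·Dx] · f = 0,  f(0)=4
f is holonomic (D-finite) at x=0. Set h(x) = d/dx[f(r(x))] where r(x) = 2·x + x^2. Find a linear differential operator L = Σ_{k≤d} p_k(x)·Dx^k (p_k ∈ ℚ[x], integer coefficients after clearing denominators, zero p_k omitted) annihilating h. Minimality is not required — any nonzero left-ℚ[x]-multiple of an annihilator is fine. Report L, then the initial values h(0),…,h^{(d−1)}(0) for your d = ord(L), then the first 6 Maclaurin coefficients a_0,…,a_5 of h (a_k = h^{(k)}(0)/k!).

L = -2 + (-1 - 7·x - 9·x^2 - 3·x^3)·Dx  (order 1).
h: a_k = 12, -24, 108, -504, 2430, -11988, …
ICs: h(0) = 12.

f: a_k = 4, 6, -9/2, 27/4, -405/32, 1701/64, …
L₀ from L_f via x↦r, Dx↦r'^{-1}Dx.
Differentiate: ansatz ord ≤ ord L₀ ⇒ L.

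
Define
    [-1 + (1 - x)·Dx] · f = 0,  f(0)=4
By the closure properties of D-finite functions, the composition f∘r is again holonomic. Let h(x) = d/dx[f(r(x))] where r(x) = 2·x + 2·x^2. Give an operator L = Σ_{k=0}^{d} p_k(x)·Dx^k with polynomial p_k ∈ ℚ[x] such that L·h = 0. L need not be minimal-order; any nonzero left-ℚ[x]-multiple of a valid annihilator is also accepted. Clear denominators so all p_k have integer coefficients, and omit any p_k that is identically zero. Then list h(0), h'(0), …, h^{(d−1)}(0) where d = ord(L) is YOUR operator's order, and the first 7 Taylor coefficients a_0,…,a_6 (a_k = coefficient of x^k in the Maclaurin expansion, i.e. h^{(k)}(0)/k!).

f: a_k = 4, 4, 4, 4, 4, 4, 4, …
Substitute x→r, Dx→(1/r')Dx; clear ⇒ L₀.
h=h₀': d/dx-closure on L₀ ⇒ L.
L = (6 + 12·x + 12·x^2) + (-1 + 6·x^2 + 4·x^3)·Dx  (order 1).
h: a_k = 8, 48, 192, 704, 2400, 7872, 25088, …
ICs: h(0) = 8.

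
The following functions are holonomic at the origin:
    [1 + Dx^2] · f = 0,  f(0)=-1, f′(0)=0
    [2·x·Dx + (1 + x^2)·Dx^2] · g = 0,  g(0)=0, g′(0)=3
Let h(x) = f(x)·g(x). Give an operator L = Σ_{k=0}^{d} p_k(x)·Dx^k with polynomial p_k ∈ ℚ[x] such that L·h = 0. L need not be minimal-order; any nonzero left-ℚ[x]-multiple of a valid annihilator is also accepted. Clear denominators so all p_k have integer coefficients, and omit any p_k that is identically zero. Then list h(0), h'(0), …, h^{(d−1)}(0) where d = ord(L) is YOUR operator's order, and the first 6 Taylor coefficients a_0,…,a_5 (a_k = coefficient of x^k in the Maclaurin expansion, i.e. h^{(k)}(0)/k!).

f: a_k = -1, 0, 1/2, 0, -1/24, 0, …
g: a_k = 0, 3, 0, -1, 0, 3/5, …
Sym-product of L_f,L_g gives L₀ (≤ ord 4).
L = (10 + 26·x^2 + 11·x^4 + 4·x^6 + x^8) + (12·x + 20·x^3 + 12·x^5 + 4·x^7)·Dx + (12 + 32·x^2 + 18·x^4 + 8·x^6 + 2·x^8)·Dx^2 + (12·x + 20·x^3 + 12·x^5 + 4·x^7)·Dx^3 + (2 + 6·x^2 + 7·x^4 + 4·x^6 + x^8)·Dx^4  (order 4).
h: a_k = 0, -3, 0, 5/2, 0, -49/40, …
ICs: h(0) = 0, h′(0) = -3, h′′(0) = 0, h′′′(0) = 15.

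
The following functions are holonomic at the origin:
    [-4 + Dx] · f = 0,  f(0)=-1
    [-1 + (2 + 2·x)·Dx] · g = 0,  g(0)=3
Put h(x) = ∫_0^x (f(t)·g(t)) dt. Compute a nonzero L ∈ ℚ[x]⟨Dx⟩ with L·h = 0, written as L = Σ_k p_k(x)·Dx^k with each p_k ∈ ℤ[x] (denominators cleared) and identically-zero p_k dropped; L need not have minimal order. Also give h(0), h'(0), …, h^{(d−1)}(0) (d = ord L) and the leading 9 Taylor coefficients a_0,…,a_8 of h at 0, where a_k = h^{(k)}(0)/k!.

L = (-9 - 8·x)·Dx + (2 + 2·x)·Dx^2  (order 2).
h: a_k = 0, -3, -27/4, -79/8, -683/64, -5841/640, -49553/7680, -417727/107520, -1167969/573440, …
ICs: h(0) = 0, h′(0) = -3.

f: a_k = -1, -4, -8, -32/3, -32/3, -128/15, -256/45, -1024/315, -512/315, …
g: a_k = 3, 3/2, -3/8, 3/16, -15/128, 21/256, -63/1024, 99/2048, -1287/32768, …
Product ⇒ symmetric product L₀, ord ≤ 1.
∫: right-multiply L₀ by Dx.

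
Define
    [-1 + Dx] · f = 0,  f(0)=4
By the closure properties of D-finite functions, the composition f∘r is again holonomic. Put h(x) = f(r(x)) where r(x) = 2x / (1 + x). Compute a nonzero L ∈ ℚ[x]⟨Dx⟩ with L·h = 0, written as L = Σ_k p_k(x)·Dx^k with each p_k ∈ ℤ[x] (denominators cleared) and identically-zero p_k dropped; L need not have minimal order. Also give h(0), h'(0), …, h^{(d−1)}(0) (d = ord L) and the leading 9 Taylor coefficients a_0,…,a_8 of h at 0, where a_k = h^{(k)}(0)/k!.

f: a_k = 4, 4, 2, 2/3, 1/6, 1/30, 1/180, 1/1260, 1/10080, …
Substitute x→r, Dx→(1/r')Dx; clear ⇒ L₀.
L = -2 + (1 + 2·x + x^2)·Dx  (order 1).
h: a_k = 4, 8, 0, -8/3, 8/3, -8/5, 16/45, 40/63, -128/105, …
ICs: h(0) = 4.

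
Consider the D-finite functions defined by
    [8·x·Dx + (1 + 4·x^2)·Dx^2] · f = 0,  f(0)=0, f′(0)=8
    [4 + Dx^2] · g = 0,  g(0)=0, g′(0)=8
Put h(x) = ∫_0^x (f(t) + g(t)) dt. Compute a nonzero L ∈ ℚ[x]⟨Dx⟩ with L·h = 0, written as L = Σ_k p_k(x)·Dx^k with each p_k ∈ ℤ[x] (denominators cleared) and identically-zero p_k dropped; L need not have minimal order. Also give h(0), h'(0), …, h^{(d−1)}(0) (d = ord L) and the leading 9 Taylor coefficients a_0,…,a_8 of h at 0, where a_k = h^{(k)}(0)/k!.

L = (-352·x + 1792·x^3 + 512·x^5)·Dx^2 + (-4 + 112·x^2 + 576·x^4 + 256·x^6)·Dx^3 + (-88·x + 448·x^3 + 128·x^5)·Dx^4 + (-1 + 28·x^2 + 144·x^4 + 64·x^6)·Dx^5  (order 5).
h: a_k = 0, 0, 8, 0, -4, 0, 40/9, 0, -412/45, …
ICs: h(0) = 0, h′(0) = 0, h′′(0) = 16, h′′′(0) = 0, h′′′′(0) = -96.

f: a_k = 0, 8, 0, -32/3, 0, 128/5, 0, -512/7, 0, …
g: a_k = 0, 8, 0, -16/3, 0, 16/15, 0, -32/315, 0, …
f+g: L₀ = lclm(L_f,L_g), ord ≤ 2+2.
h=∫₀ˣh₀: take L = L₀·Dx.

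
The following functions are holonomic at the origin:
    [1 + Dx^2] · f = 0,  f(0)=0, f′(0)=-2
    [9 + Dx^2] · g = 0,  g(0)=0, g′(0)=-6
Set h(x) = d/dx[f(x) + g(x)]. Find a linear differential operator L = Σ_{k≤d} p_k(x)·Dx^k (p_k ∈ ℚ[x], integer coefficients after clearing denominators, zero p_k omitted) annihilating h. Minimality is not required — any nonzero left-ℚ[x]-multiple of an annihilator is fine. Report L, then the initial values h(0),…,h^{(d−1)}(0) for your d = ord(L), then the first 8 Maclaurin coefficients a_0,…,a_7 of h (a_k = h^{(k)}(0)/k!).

L = 9 + 10·Dx^2 + Dx^4  (order 4).
h: a_k = -8, 0, 28, 0, -61/3, 0, 547/90, 0, …
ICs: h(0) = -8, h′(0) = 0, h′′(0) = 56, h′′′(0) = 0.

f: a_k = 0, -2, 0, 1/3, 0, -1/60, 0, 1/2520, …
g: a_k = 0, -6, 0, 9, 0, -81/20, 0, 243/280, …
h₀=f+g: left-lcm gives L₀, ord ≤ 4.
Differentiate: ansatz ord ≤ ord L₀ ⇒ L.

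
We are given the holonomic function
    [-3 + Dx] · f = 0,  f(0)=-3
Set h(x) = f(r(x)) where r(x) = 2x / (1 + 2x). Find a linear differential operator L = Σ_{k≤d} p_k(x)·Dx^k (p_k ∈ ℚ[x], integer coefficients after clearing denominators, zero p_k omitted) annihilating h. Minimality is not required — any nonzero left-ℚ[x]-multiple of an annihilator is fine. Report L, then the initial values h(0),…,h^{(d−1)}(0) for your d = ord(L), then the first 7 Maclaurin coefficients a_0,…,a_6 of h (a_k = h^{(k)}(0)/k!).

f: a_k = -3, -9, -27/2, -27/2, -81/8, -243/40, -243/80, …
Change of var in L_f (x↦r) gives L₀.
L = -6 + (1 + 4·x + 4·x^2)·Dx  (order 1).
h: a_k = -3, -18, -18, 36, -18, -252/5, 828/5, …
ICs: h(0) = -3.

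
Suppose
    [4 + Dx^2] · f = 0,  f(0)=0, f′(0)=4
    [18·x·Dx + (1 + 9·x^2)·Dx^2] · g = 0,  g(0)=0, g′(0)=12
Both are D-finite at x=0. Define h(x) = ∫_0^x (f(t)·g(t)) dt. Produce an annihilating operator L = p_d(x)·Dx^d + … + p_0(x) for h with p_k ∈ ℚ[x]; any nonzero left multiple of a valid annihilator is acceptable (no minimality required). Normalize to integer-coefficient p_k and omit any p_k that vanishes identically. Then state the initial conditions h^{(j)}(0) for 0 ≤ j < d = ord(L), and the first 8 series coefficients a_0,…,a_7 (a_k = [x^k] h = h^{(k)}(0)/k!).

L = (2080 + 50256·x^2 + 89424·x^4 + 186624·x^6 + 419904·x^8)·Dx + (3168·x + 38880·x^3 + 139968·x^5 + 419904·x^7)·Dx^2 + (572 + 13788·x^2 + 33048·x^4 + 93312·x^6 + 209952·x^8)·Dx^3 + (792·x + 9720·x^3 + 34992·x^5 + 104976·x^7)·Dx^4 + (13 + 306·x^2 + 2673·x^4 + 11664·x^6 + 26244·x^8)·Dx^5  (order 5).
h: a_k = 0, 0, 0, 16, 0, -176/5, 0, 880/7, …
ICs: h(0) = 0, h′(0) = 0, h′′(0) = 0, h′′′(0) = 96, h′′′′(0) = 0.

f: a_k = 0, 4, 0, -8/3, 0, 8/15, 0, -16/315, …
g: a_k = 0, 12, 0, -36, 0, 972/5, 0, -8748/7, …
Sym-product of L_f,L_g gives L₀ (≤ ord 4).
∫: right-multiply L₀ by Dx.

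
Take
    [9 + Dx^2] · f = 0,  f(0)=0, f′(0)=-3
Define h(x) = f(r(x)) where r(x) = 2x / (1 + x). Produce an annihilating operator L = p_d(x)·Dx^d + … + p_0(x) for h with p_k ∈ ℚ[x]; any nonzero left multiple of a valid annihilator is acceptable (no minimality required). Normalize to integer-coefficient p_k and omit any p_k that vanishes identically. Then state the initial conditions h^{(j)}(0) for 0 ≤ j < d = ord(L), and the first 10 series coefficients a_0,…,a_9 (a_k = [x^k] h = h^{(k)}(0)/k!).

L = 36 + (2 + 6·x + 6·x^2 + 2·x^3)·Dx + (1 + 4·x + 6·x^2 + 4·x^3 + x^4)·Dx^2  (order 2).
h: a_k = 0, -6, 6, 30, -102, 726/5, -30, -13386/35, 5646/5, -14046/7, …
ICs: h(0) = 0, h′(0) = -6.

f: a_k = 0, -3, 0, 9/2, 0, -81/40, 0, 243/560, 0, -243/4480, …
f∘r: x↦r, Dx↦Dx/r' in L_f ⇒ L₀.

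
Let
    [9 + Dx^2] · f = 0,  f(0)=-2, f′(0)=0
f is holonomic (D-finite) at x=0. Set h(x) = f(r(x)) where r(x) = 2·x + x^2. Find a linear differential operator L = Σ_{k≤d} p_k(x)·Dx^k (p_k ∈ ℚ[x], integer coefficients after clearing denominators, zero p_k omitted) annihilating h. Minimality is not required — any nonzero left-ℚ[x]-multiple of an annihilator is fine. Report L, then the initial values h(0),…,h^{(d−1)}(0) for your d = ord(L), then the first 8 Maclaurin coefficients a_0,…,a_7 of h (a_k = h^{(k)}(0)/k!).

L = (36 + 108·x + 108·x^2 + 36·x^3) - Dx + (1 + x)·Dx^2  (order 2).
h: a_k = -2, 0, 36, 36, -99, -216, -162/5, 1674/5, …
ICs: h(0) = -2, h′(0) = 0.

f: a_k = -2, 0, 9, 0, -27/4, 0, 81/40, 0, …
h₀=f(r): pull back L_f along r ⇒ L₀.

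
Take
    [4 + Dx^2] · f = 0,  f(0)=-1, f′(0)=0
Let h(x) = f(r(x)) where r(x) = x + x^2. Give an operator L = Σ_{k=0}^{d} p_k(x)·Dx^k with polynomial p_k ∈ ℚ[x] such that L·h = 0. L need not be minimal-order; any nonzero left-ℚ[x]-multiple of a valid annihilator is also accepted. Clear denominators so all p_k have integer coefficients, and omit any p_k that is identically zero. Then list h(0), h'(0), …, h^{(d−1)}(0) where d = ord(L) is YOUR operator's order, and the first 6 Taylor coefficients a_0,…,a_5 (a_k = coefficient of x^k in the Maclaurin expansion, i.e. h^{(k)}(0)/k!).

f: a_k = -1, 0, 2, 0, -2/3, 0, …
f∘r: x↦r, Dx↦Dx/r' in L_f ⇒ L₀.
L = (4 + 24·x + 48·x^2 + 32·x^3) - 2·Dx + (1 + 2·x)·Dx^2  (order 2).
h: a_k = -1, 0, 2, 4, 4/3, -8/3, …
ICs: h(0) = -1, h′(0) = 0.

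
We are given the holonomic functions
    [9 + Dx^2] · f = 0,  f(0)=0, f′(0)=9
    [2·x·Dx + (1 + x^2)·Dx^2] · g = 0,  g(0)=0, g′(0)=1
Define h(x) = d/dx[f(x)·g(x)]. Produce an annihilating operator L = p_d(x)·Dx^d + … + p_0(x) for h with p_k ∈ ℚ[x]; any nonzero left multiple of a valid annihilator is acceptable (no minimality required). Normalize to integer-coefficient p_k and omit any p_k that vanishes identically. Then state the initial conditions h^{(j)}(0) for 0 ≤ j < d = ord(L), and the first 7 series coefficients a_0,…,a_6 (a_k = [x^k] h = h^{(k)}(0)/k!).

f: a_k = 0, 9, 0, -27/2, 0, 243/40, 0, …
g: a_k = 0, 1, 0, -1/3, 0, 1/5, 0, …
f·g: L₀ = L_f ⊗_s L_g, ord ≤ 2·2.
Derive L from L₀ (diff closure).
L = (20358 + 86886·x^2 + 157437·x^4 + 155520·x^6 + 96228·x^8 + 36450·x^10 + 6561·x^12) + (6372·x + 25596·x^3 + 39960·x^5 + 32400·x^7 + 14580·x^9 + 2916·x^11)·Dx + (3432 + 15828·x^2 + 31110·x^4 + 33588·x^6 + 22032·x^8 + 8424·x^10 + 1458·x^12)·Dx^2 + (708·x + 2844·x^3 + 4440·x^5 + 3600·x^7 + 1620·x^9 + 324·x^11)·Dx^3 + (130 + 686·x^2 + 1513·x^4 + 1812·x^6 + 1260·x^8 + 486·x^10 + 81·x^12)·Dx^4  (order 4).
h: a_k = 0, 18, 0, -66, 0, 297/4, 0, …
ICs: h(0) = 0, h′(0) = 18, h′′(0) = 0, h′′′(0) = -396.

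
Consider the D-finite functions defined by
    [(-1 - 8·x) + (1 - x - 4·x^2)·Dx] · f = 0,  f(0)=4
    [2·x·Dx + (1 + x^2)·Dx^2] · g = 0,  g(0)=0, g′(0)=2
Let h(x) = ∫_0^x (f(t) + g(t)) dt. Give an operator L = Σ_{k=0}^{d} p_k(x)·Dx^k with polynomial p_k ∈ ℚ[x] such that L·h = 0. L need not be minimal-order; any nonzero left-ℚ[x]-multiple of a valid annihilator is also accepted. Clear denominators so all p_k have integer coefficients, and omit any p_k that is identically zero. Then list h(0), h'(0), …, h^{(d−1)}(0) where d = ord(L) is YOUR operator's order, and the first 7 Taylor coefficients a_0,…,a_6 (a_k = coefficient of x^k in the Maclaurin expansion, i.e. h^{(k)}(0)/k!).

f: a_k = 4, 4, 20, 36, 116, 260, 724, …
g: a_k = 0, 2, 0, -2/3, 0, 2/5, 0, …
h₀=f+g: left-lcm gives L₀, ord ≤ 3.
h=∫₀ˣh₀: take L = L₀·Dx.
L = (-10 + 40·x + 478·x^2 + 864·x^3 + 2496·x^4 + 384·x^6)·Dx^2 + (28 + 246·x + 316·x^2 + 1182·x^3 + 752·x^4 + 2048·x^5 + 48·x^6 + 384·x^7)·Dx^3 + (-5 - 8·x - 32·x^2 + 104·x^3 + 197·x^4 + 128·x^5 + 288·x^6 + 16·x^7 + 64·x^8)·Dx^4  (order 4).
h: a_k = 0, 4, 3, 20/3, 53/6, 116/5, 217/5, …
ICs: h(0) = 0, h′(0) = 4, h′′(0) = 6, h′′′(0) = 40.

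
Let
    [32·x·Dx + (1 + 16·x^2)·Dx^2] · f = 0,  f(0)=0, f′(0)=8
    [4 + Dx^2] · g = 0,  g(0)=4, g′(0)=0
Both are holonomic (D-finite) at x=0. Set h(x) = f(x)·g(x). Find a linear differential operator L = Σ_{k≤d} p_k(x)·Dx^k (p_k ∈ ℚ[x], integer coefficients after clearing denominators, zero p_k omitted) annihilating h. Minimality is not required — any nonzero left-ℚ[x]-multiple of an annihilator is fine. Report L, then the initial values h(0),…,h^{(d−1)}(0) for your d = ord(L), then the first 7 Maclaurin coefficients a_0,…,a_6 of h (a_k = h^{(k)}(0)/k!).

f: a_k = 0, 8, 0, -128/3, 0, 2048/5, 0, …
g: a_k = 4, 0, -8, 0, 8/3, 0, -16/45, …
L₀ := L_f ⊗_s L_g (sym. prod.), ord ≤ 4.
L = (1360 + 60416·x^2 + 106496·x^4 + 262144·x^6 + 1048576·x^8) + (2304·x + 45056·x^3 + 196608·x^5 + 1048576·x^7)·Dx + (360 + 15872·x^2 + 36864·x^4 + 131072·x^6 + 524288·x^8)·Dx^2 + (576·x + 11264·x^3 + 49152·x^5 + 262144·x^7)·Dx^3 + (5 + 192·x^2 + 2560·x^4 + 16384·x^6 + 65536·x^8)·Dx^4  (order 4).
h: a_k = 0, 32, 0, -704/3, 0, 30016/15, 0, …
ICs: h(0) = 0, h′(0) = 32, h′′(0) = 0, h′′′(0) = -1408.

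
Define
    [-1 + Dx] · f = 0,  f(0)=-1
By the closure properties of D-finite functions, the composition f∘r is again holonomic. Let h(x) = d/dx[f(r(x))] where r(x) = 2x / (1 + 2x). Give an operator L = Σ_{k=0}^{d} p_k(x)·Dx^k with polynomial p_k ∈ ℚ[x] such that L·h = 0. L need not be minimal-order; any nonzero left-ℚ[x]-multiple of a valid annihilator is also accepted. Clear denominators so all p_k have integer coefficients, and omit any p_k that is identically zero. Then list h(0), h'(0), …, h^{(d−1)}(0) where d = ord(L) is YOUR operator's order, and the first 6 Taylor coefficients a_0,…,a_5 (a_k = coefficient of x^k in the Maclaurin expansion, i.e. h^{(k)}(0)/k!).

f: a_k = -1, -1, -1/2, -1/6, -1/24, -1/120, …
Change of var in L_f (x↦r) gives L₀.
Differentiate: ansatz ord ≤ ord L₀ ⇒ L.
L = (-2 - 8·x) + (-1 - 4·x - 4·x^2)·Dx  (order 1).
h: a_k = -2, 4, -4, -8/3, 76/3, -1208/15, …
ICs: h(0) = -2.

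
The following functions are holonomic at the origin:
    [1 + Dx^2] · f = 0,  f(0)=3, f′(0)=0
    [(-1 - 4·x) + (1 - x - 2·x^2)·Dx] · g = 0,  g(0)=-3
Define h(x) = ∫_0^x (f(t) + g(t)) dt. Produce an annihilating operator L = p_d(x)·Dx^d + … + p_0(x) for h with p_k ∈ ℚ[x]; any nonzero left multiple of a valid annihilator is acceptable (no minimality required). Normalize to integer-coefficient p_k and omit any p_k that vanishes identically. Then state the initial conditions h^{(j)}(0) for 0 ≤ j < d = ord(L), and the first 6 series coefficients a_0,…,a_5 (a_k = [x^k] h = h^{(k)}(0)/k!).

L = (-31 - 146·x - 133·x^2 - 184·x^3 - 20·x^4 - 16·x^5)·Dx + (7 + 3·x - 3·x^2 - 37·x^3 - 42·x^4 - 12·x^5 - 8·x^6)·Dx^2 + (-31 - 146·x - 133·x^2 - 184·x^3 - 20·x^4 - 16·x^5)·Dx^3 + (7 + 3·x - 3·x^2 - 37·x^3 - 42·x^4 - 12·x^5 - 8·x^6)·Dx^4  (order 4).
h: a_k = 0, 0, -3/2, -7/2, -15/4, -263/40, …
ICs: h(0) = 0, h′(0) = 0, h′′(0) = -3, h′′′(0) = -21.

f: a_k = 3, 0, -3/2, 0, 1/8, 0, …
g: a_k = -3, -3, -9, -15, -33, -63, …
Weyl lclm of L_f,L_g ⇒ L₀ (ord ≤ 3).
h=∫₀ˣh₀: take L = L₀·Dx.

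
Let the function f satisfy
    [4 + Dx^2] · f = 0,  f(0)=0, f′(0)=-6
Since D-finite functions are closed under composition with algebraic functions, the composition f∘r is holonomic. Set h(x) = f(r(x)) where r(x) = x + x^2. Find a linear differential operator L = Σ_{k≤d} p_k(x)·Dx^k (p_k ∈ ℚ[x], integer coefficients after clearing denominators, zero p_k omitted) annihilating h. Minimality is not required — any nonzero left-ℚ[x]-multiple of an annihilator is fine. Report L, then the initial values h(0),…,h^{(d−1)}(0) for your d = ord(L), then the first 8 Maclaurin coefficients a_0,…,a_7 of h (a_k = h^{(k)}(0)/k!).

f: a_k = 0, -6, 0, 4, 0, -4/5, 0, 8/105, …
f∘r: x↦r, Dx↦Dx/r' in L_f ⇒ L₀.
L = (4 + 24·x + 48·x^2 + 32·x^3) - 2·Dx + (1 + 2·x)·Dx^2  (order 2).
h: a_k = 0, -6, -6, 4, 12, 56/5, 0, -832/105, …
ICs: h(0) = 0, h′(0) = -6.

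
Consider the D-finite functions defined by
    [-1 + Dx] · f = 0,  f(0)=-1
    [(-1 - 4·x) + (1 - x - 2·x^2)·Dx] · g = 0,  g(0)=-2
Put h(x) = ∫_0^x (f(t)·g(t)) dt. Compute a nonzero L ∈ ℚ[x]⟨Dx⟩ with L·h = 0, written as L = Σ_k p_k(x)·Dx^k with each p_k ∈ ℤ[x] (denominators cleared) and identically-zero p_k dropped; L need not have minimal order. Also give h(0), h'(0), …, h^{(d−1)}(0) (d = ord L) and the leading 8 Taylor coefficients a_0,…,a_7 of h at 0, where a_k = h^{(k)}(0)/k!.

f: a_k = -1, -1, -1/2, -1/6, -1/24, -1/120, -1/720, -1/5040, …
g: a_k = -2, -2, -6, -10, -22, -42, -86, -170, …
h₀=f·g: eliminate ⇒ L₀, order ≤ 1·1.
h=∫h₀ ⇒ L = L₀·Dx.
L = (2 + 3·x - 2·x^2)·Dx + (-1 + x + 2·x^2)·Dx^2  (order 2).
h: a_k = 0, 2, 2, 3, 13/3, 85/12, 701/60, 50737/2520, …
ICs: h(0) = 0, h′(0) = 2.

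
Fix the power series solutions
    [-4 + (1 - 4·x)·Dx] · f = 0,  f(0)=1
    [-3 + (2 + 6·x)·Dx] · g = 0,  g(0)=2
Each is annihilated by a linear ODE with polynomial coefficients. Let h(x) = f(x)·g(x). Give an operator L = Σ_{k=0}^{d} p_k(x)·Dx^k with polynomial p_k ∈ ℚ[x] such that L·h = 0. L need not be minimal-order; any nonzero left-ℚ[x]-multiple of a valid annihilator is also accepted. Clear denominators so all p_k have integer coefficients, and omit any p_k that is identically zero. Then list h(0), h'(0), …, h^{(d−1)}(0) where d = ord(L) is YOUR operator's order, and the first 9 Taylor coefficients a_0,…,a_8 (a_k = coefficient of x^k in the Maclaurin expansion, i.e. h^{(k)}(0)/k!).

L = (11 + 12·x) + (-2 + 2·x + 24·x^2)·Dx  (order 1).
h: a_k = 2, 11, 167/4, 1363/8, 43211/64, 347389/128, 5542915/512, 44415491/1024, 2839776755/16384, …
ICs: h(0) = 2.

f: a_k = 1, 4, 16, 64, 256, 1024, 4096, 16384, 65536, …
g: a_k = 2, 3, -9/4, 27/8, -405/64, 1701/128, -15309/512, 72171/1024, -2814669/16384, …
Product ⇒ symmetric product L₀, ord ≤ 1.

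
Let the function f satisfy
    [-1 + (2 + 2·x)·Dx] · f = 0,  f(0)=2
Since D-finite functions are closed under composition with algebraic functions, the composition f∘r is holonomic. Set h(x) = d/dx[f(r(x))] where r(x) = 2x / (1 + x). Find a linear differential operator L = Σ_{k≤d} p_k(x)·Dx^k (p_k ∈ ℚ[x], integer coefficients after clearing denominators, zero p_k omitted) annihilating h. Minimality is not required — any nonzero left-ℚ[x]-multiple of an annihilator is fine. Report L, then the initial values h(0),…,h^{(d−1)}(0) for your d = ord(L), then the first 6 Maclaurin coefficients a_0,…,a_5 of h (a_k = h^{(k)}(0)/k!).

L = (-3 - 6·x) + (-1 - 4·x - 3·x^2)·Dx  (order 1).
h: a_k = 2, -6, 15, -37, 375/4, -981/4, …
ICs: h(0) = 2.

f: a_k = 2, 1, -1/4, 1/8, -5/64, 7/128, …
f∘r: x↦r, Dx↦Dx/r' in L_f ⇒ L₀.
h=h₀': d/dx-closure on L₀ ⇒ L.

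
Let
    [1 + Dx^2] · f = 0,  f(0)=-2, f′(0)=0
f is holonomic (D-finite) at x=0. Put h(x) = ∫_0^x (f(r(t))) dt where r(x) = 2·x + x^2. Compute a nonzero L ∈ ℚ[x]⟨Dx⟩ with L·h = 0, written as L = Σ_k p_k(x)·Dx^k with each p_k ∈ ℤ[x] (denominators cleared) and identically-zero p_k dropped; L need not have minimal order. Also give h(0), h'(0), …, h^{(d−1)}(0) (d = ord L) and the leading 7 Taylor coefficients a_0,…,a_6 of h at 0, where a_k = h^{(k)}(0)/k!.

f: a_k = -2, 0, 1, 0, -1/12, 0, 1/360, …
L₀ from L_f via x↦r, Dx↦r'^{-1}Dx.
Integrate: L := L₀·Dx.
L = (4 + 12·x + 12·x^2 + 4·x^3)·Dx - Dx^2 + (1 + x)·Dx^3  (order 3).
h: a_k = 0, -2, 0, 4/3, 1, -1/15, -4/9, …
ICs: h(0) = 0, h′(0) = -2, h′′(0) = 0.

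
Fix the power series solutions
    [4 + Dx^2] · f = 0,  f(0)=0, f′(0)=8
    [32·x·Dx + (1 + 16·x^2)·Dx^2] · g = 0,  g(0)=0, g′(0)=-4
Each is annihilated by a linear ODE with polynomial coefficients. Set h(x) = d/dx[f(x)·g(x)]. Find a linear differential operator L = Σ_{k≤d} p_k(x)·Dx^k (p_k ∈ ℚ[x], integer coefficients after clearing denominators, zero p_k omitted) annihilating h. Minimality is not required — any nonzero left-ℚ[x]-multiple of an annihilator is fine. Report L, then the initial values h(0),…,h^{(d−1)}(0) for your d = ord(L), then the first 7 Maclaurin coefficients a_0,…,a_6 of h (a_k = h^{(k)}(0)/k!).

f: a_k = 0, 8, 0, -16/3, 0, 16/15, 0, …
g: a_k = 0, -4, 0, 64/3, 0, -1024/5, 0, …
L₀ := L_f ⊗_s L_g (sym. prod.), ord ≤ 4.
Derive L from L₀ (diff closure).
L = (62288 + 2213376·x^2 + 73428992·x^4 + 58982400·x^6 + 3145728·x^8 - 167772160·x^10 + 268435456·x^12) + (35072·x + 2871296·x^3 + 39976960·x^5 + 52428800·x^7 + 83886080·x^9 + 268435456·x^11)·Dx + (15912 + 579328·x^2 + 18954240·x^4 + 19529728·x^6 + 9961472·x^8 - 16777216·x^10 + 134217728·x^12)·Dx^2 + (8768·x + 717824·x^3 + 9994240·x^5 + 13107200·x^7 + 20971520·x^9 + 67108864·x^11)·Dx^3 + (85 + 6496·x^2 + 149248·x^4 + 1196032·x^6 + 2293760·x^8 + 6291456·x^10 + 16777216·x^12)·Dx^4  (order 4).
h: a_k = 0, -64, 0, 768, 0, -31616/3, 0, …
ICs: h(0) = 0, h′(0) = -64, h′′(0) = 0, h′′′(0) = 4608.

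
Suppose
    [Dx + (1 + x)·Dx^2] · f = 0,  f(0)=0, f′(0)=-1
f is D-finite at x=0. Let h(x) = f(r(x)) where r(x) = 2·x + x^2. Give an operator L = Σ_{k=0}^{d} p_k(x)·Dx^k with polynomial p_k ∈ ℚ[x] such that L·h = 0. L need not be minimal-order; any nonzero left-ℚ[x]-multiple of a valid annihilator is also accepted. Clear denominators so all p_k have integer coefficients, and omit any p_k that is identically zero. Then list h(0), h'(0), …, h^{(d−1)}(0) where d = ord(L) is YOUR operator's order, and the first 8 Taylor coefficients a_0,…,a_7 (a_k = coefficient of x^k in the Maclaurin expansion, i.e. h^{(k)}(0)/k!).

L = Dx + (1 + x)·Dx^2  (order 2).
h: a_k = 0, -2, 1, -2/3, 1/2, -2/5, 1/3, -2/7, …
ICs: h(0) = 0, h′(0) = -2.

f: a_k = 0, -1, 1/2, -1/3, 1/4, -1/5, 1/6, -1/7, …
h₀=f(r): pull back L_f along r ⇒ L₀.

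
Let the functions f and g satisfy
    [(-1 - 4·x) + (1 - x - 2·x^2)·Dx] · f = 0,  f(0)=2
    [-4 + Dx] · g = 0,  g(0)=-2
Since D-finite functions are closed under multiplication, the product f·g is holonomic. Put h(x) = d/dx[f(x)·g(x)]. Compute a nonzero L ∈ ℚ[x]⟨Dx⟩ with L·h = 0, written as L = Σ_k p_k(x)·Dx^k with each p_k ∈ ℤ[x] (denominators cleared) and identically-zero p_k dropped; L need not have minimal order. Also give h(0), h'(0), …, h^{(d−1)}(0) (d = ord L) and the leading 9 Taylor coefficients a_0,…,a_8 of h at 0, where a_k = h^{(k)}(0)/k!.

f: a_k = 2, 2, 6, 10, 22, 42, 86, 170, 342, …
g: a_k = -2, -8, -16, -64/3, -64/3, -256/15, -512/45, -2048/315, -1024/315, …
Product ⇒ symmetric product L₀, ord ≤ 1.
Differentiate: ansatz ord ≤ ord L₀ ⇒ L.
L = (30 + 4·x - 72·x^2 + 64·x^4) + (-5 + 5·x + 18·x^2 - 8·x^3 - 16·x^4)·Dx  (order 1).
h: a_k = -20, -120, -428, -3664/3, -3124, -22648/3, -158812/9, -1412256/35, -28600364/315, …
ICs: h(0) = -20.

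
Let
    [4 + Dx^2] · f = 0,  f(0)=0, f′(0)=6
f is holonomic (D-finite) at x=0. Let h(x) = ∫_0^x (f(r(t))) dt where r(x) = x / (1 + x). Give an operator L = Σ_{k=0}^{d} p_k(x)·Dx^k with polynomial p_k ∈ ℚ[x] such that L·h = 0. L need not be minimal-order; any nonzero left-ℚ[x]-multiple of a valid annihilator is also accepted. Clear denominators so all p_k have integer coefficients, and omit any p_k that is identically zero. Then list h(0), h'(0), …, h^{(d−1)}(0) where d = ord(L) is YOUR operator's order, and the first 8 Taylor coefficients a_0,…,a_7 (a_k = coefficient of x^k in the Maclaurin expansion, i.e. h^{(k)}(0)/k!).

L = 4·Dx + (2 + 6·x + 6·x^2 + 2·x^3)·Dx^2 + (1 + 4·x + 6·x^2 + 4·x^3 + x^4)·Dx^3  (order 3).
h: a_k = 0, 0, 3, -2, 1/2, 6/5, -43/15, 30/7, …
ICs: h(0) = 0, h′(0) = 0, h′′(0) = 6.

f: a_k = 0, 6, 0, -4, 0, 4/5, 0, -8/105, …
h₀=f(r): pull back L_f along r ⇒ L₀.
∫: right-multiply L₀ by Dx.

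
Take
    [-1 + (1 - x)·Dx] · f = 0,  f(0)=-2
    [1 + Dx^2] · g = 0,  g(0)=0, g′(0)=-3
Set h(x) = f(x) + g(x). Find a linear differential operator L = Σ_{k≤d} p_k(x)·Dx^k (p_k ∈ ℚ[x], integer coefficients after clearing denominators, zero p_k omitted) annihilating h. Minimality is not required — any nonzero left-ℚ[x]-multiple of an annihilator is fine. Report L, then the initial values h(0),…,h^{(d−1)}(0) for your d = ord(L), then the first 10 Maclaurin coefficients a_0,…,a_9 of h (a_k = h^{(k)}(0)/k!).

f: a_k = -2, -2, -2, -2, -2, -2, -2, -2, -2, -2, …
g: a_k = 0, -3, 0, 1/2, 0, -1/40, 0, 1/1680, 0, -1/120960, …
f+g: L₀ = lclm(L_f,L_g), ord ≤ 1+2.
L = (7 - 2·x + x^2) + (-3 + 5·x - 3·x^2 + x^3)·Dx + (7 - 2·x + x^2)·Dx^2 + (-3 + 5·x - 3·x^2 + x^3)·Dx^3  (order 3).
h: a_k = -2, -5, -2, -3/2, -2, -81/40, -2, -3359/1680, -2, -241921/120960, …
ICs: h(0) = -2, h′(0) = -5, h′′(0) = -4.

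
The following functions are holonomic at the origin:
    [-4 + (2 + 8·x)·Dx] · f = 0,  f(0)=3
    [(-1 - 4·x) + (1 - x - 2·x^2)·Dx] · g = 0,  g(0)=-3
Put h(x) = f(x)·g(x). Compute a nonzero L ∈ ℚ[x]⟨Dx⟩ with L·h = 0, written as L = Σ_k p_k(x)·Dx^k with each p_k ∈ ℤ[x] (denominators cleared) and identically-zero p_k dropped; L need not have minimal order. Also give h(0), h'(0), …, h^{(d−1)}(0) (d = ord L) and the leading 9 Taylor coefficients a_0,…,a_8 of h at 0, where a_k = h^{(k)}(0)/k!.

L = (3 + 6·x + 12·x^2) + (-1 - 3·x + 6·x^2 + 8·x^3)·Dx  (order 1).
h: a_k = -9, -27, -27, -117, -81, -567, 27, -3483, 4293, …
ICs: h(0) = -9.

f: a_k = 3, 6, -6, 12, -30, 84, -252, 792, -2574, …
g: a_k = -3, -3, -9, -15, -33, -63, -129, -255, -513, …
Sym-product of L_f,L_g gives L₀ (≤ ord 1).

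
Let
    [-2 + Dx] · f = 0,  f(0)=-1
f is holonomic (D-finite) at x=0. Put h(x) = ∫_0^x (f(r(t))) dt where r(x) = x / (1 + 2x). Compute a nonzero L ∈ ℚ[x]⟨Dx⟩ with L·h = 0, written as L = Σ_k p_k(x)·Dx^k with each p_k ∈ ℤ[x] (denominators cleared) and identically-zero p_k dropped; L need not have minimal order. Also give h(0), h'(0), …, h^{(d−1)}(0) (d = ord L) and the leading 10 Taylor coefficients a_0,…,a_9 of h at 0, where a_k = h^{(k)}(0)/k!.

L = -2·Dx + (1 + 4·x + 4·x^2)·Dx^2  (order 2).
h: a_k = 0, -1, -1, 2/3, -1/3, -2/15, 38/45, -604/315, 1091/315, -15682/2835, …
ICs: h(0) = 0, h′(0) = -1.

f: a_k = -1, -2, -2, -4/3, -2/3, -4/15, -4/45, -8/315, -2/315, -4/2835, …
L₀ from L_f via x↦r, Dx↦r'^{-1}Dx.
h=∫h₀ ⇒ L = L₀·Dx.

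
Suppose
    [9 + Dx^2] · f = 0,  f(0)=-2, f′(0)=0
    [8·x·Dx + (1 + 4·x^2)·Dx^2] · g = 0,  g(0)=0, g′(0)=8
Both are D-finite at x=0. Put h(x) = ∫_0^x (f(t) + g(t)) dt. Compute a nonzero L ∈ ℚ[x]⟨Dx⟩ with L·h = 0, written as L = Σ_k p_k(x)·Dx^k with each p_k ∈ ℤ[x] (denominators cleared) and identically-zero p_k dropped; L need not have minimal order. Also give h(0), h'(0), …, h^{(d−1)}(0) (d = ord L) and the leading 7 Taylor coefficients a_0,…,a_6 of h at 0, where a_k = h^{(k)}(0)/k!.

L = (-2808·x + 19008·x^3 + 10368·x^5)·Dx^2 + (9 + 1548·x^2 + 7344·x^4 + 5184·x^6)·Dx^3 + (-312·x + 2112·x^3 + 1152·x^5)·Dx^4 + (1 + 172·x^2 + 816·x^4 + 576·x^6)·Dx^5  (order 5).
h: a_k = 0, -2, 4, 3, -8/3, -27/20, 64/15, …
ICs: h(0) = 0, h′(0) = -2, h′′(0) = 8, h′′′(0) = 18, h′′′′(0) = -64.

f: a_k = -2, 0, 9, 0, -27/4, 0, 81/40, …
g: a_k = 0, 8, 0, -32/3, 0, 128/5, 0, …
Weyl lclm of L_f,L_g ⇒ L₀ (ord ≤ 4).
h=∫₀ˣh₀: take L = L₀·Dx.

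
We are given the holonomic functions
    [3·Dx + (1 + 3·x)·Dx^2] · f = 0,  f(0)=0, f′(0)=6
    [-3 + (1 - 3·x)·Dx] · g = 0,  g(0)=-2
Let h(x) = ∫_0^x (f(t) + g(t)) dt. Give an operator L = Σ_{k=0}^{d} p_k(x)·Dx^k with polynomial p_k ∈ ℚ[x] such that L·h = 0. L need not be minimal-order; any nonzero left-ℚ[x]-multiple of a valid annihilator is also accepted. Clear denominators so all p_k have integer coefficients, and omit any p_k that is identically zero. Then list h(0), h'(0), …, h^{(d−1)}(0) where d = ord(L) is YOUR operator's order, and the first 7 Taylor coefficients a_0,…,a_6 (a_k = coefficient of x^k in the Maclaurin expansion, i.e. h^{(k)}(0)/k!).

L = (-30 - 18·x)·Dx^2 + (-4 - 48·x - 36·x^2)·Dx^3 + (1 + x - 9·x^2 - 9·x^3)·Dx^4  (order 4).
h: a_k = 0, -2, 0, -9, -9, -81/2, -324/5, …
ICs: h(0) = 0, h′(0) = -2, h′′(0) = 0, h′′′(0) = -54.

f: a_k = 0, 6, -9, 18, -81/2, 486/5, -243, …
g: a_k = -2, -6, -18, -54, -162, -486, -1458, …
L₀ := lclm(L_f,L_g); ord L₀ ≤ 2+1.
h=∫h₀ ⇒ L = L₀·Dx.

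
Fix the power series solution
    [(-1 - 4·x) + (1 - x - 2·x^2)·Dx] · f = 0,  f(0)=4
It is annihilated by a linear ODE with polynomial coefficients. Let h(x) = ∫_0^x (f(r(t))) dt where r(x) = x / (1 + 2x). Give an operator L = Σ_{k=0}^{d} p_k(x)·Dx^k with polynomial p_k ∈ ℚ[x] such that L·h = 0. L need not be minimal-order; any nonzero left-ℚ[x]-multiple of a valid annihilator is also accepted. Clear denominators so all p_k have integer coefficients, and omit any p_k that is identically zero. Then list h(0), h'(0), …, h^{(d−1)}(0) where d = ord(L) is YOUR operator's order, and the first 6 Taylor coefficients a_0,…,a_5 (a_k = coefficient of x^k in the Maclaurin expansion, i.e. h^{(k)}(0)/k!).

L = (-1 - 6·x)·Dx + (1 + 5·x + 6·x^2)·Dx^2  (order 2).
h: a_k = 0, 4, 2, 4/3, -3, 36/5, …
ICs: h(0) = 0, h′(0) = 4.

f: a_k = 4, 4, 12, 20, 44, 84, …
Change of var in L_f (x↦r) gives L₀.
∫: right-multiply L₀ by Dx.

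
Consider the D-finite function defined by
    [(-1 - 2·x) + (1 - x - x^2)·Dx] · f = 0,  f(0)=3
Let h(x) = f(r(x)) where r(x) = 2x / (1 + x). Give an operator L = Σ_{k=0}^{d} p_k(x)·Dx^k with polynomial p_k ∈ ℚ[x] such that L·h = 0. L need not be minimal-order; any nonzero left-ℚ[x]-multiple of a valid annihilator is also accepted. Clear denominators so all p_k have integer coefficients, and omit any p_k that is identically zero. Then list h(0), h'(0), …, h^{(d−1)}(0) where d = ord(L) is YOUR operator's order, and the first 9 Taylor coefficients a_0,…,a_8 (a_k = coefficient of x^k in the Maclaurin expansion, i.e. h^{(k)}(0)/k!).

f: a_k = 3, 3, 6, 9, 15, 24, 39, 63, 102, …
Change of var in L_f (x↦r) gives L₀.
L = (2 + 10·x) + (-1 - x + 5·x^2 + 5·x^3)·Dx  (order 1).
h: a_k = 3, 6, 18, 30, 90, 150, 450, 750, 2250, …
ICs: h(0) = 3.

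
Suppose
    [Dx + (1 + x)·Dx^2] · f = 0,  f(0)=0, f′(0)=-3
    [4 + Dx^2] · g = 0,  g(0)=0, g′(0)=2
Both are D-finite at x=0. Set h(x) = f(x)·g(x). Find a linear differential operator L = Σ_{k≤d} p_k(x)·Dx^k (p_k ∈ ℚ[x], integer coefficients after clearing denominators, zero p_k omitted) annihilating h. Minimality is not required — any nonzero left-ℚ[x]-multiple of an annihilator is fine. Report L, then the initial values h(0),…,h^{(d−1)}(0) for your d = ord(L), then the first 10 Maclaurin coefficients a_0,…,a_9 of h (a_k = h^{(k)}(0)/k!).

L = (168 + 864·x + 1456·x^2 + 1024·x^3 + 256·x^4) + (112 + 368·x + 384·x^2 + 128·x^3)·Dx + (102 + 464·x + 744·x^2 + 512·x^3 + 128·x^4)·Dx^2 + (28 + 92·x + 96·x^2 + 32·x^3)·Dx^3 + (15 + 62·x + 95·x^2 + 64·x^3 + 16·x^4)·Dx^4  (order 4).
h: a_k = 0, 0, -6, 3, 2, -1/2, -2/3, 2/5, -26/105, 103/420, …
ICs: h(0) = 0, h′(0) = 0, h′′(0) = -12, h′′′(0) = 18.

f: a_k = 0, -3, 3/2, -1, 3/4, -3/5, 1/2, -3/7, 3/8, -1/3, …
g: a_k = 0, 2, 0, -4/3, 0, 4/15, 0, -8/315, 0, 4/2835, …
L₀ := L_f ⊗_s L_g (sym. prod.), ord ≤ 4.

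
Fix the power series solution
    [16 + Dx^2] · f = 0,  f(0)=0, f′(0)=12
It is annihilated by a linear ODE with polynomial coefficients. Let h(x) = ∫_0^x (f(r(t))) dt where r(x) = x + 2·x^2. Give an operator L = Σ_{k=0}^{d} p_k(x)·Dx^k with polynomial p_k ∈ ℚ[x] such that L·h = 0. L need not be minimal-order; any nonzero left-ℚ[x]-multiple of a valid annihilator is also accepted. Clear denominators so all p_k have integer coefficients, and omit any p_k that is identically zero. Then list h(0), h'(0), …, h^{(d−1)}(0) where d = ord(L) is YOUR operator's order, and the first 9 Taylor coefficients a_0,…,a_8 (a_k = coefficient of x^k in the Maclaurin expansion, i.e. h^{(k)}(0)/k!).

L = (16 + 192·x + 768·x^2 + 1024·x^3)·Dx - 4·Dx^2 + (1 + 4·x)·Dx^3  (order 3).
h: a_k = 0, 0, 6, 8, -8, -192/5, -896/15, 0, 13312/105, …
ICs: h(0) = 0, h′(0) = 0, h′′(0) = 12.

f: a_k = 0, 12, 0, -32, 0, 128/5, 0, -1024/105, 0, …
Change of var in L_f (x↦r) gives L₀.
h=∫₀ˣh₀: take L = L₀·Dx.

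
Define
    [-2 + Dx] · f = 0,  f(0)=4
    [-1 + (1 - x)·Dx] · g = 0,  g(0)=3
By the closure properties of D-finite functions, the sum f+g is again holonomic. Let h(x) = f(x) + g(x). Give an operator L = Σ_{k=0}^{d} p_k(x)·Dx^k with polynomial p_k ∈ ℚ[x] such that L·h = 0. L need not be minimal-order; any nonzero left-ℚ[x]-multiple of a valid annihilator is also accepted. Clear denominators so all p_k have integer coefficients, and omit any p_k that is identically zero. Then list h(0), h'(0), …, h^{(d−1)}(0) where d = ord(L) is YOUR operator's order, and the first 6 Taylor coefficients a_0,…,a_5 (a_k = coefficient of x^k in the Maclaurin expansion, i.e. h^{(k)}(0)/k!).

f: a_k = 4, 8, 8, 16/3, 8/3, 16/15, …
g: a_k = 3, 3, 3, 3, 3, 3, …
Sum ⇒ L₀ = lclm(L_f,L_g) in ℚ(x)⟨Dx⟩.
L = 4·x + (2 - 8·x + 4·x^2)·Dx + (-1 + 3·x - 2·x^2)·Dx^2  (order 2).
h: a_k = 7, 11, 11, 25/3, 17/3, 61/15, …
ICs: h(0) = 7, h′(0) = 11.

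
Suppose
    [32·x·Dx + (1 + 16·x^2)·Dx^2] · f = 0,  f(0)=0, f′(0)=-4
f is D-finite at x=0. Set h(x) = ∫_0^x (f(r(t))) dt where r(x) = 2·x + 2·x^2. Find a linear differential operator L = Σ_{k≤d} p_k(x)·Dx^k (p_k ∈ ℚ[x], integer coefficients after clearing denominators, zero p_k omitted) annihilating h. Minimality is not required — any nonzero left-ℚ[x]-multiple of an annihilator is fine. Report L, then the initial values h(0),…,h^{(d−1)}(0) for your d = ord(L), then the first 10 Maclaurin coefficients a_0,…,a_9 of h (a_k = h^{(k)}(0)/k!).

f: a_k = 0, -4, 0, 64/3, 0, -1024/5, 0, 16384/7, 0, -262144/9, …
f∘r: x↦r, Dx↦Dx/r' in L_f ⇒ L₀.
h=∫₀ˣh₀: take L = L₀·Dx.
L = (-2 + 128·x + 512·x^2 + 768·x^3 + 384·x^4)·Dx^2 + (1 + 2·x + 64·x^2 + 256·x^3 + 320·x^4 + 128·x^5)·Dx^3  (order 3).
h: a_k = 0, 0, -4, -8/3, 128/3, 512/5, -15104/15, -97792/21, 204800/7, 2031616/9, …
ICs: h(0) = 0, h′(0) = 0, h′′(0) = -8.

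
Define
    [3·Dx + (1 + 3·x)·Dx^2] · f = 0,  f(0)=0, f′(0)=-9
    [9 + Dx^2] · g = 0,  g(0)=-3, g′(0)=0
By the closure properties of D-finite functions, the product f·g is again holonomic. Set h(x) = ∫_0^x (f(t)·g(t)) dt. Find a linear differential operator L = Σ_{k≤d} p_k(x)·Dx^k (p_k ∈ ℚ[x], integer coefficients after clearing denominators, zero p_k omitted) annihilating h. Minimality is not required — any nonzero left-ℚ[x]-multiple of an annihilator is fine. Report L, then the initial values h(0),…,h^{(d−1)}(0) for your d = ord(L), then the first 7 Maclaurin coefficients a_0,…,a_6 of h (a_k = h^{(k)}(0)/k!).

L = (-81 + 486·x + 4617·x^2 + 11664·x^3 + 8748·x^4)·Dx + (36 + 540·x + 1944·x^2 + 1944·x^3)·Dx^2 + (180·x + 1134·x^2 + 2592·x^3 + 1944·x^4)·Dx^3 + (4 + 60·x + 216·x^2 + 216·x^3)·Dx^4 + (1 + 14·x + 69·x^2 + 144·x^3 + 108·x^4)·Dx^5  (order 5).
h: a_k = 0, 0, 27/2, -27/2, -81/8, 0, 2187/80, …
ICs: h(0) = 0, h′(0) = 0, h′′(0) = 27, h′′′(0) = -81, h′′′′(0) = -243.

f: a_k = 0, -9, 27/2, -27, 243/4, -729/5, 729/2, …
g: a_k = -3, 0, 27/2, 0, -81/8, 0, 243/80, …
Product ⇒ symmetric product L₀, ord ≤ 4.
Integrate: L := L₀·Dx.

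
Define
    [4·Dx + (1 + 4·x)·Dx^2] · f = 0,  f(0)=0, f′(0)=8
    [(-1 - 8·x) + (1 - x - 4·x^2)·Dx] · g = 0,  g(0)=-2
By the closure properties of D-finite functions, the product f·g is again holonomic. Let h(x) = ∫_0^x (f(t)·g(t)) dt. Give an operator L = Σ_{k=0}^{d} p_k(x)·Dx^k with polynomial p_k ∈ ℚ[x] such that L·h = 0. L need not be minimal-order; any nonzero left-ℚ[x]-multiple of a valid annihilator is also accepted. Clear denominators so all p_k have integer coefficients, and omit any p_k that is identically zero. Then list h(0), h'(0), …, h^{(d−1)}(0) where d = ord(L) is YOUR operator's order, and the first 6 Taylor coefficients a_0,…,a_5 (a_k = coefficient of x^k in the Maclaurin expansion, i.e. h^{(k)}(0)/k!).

f: a_k = 0, 8, -16, 128/3, -128, 2048/5, …
g: a_k = -2, -2, -10, -18, -58, -130, …
f·g: L₀ = L_f ⊗_s L_g, ord ≤ 2·1.
h=∫h₀ ⇒ L = L₀·Dx.
L = (12 + 64·x)·Dx + (-2 + 28·x + 80·x^2)·Dx^2 + (-1 - 3·x + 8·x^2 + 16·x^3)·Dx^3  (order 3).
h: a_k = 0, 0, -8, 16/3, -100/3, 112/3, …
ICs: h(0) = 0, h′(0) = 0, h′′(0) = -16.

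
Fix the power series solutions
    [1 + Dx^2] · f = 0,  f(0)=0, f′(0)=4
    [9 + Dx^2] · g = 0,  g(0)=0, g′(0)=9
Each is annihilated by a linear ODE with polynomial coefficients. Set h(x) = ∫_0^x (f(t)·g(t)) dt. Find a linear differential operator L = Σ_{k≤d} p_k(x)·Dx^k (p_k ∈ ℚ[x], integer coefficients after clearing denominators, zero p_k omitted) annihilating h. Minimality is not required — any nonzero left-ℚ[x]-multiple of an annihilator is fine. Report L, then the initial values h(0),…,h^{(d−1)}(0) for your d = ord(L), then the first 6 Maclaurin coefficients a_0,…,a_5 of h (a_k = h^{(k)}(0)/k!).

f: a_k = 0, 4, 0, -2/3, 0, 1/30, …
g: a_k = 0, 9, 0, -27/2, 0, 243/40, …
f·g: L₀ = L_f ⊗_s L_g, ord ≤ 2·2.
Integrate: L := L₀·Dx.
L = 64·Dx + 20·Dx^3 + Dx^5  (order 5).
h: a_k = 0, 0, 0, 12, 0, -12, …
ICs: h(0) = 0, h′(0) = 0, h′′(0) = 0, h′′′(0) = 72, h′′′′(0) = 0.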